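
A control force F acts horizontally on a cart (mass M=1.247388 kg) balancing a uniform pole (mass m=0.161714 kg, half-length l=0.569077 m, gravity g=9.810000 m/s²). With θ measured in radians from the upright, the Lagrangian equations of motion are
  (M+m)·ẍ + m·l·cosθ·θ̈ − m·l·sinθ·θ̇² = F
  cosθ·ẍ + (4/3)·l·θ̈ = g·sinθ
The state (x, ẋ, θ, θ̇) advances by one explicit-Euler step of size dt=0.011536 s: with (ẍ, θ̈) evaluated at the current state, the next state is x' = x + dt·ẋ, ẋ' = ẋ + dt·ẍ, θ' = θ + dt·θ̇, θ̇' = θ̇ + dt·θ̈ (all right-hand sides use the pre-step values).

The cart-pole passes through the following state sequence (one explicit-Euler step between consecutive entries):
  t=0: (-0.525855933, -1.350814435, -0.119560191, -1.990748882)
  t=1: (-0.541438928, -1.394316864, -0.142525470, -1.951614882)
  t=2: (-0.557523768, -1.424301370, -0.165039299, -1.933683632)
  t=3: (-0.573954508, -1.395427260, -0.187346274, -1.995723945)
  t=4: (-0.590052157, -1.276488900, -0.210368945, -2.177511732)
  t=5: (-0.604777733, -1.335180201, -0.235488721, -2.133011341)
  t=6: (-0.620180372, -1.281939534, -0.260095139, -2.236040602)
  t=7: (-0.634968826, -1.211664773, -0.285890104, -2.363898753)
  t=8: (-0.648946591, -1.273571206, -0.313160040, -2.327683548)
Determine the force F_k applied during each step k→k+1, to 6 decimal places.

F_0 = -4.960283 N
F_1 = -3.471171 N
F_2 = 3.095257 N
F_3 = 13.171554 N
F_4 = -6.730746 N
F_5 = 5.801719 N
F_6 = 7.716596 N
F_7 = -7.139558 N

step 0→1:
  ẍ = (ẋ'−ẋ)/dt = (-1.394316864−-1.350814435)/0.011536 = -3.771015
  θ̈ = (θ̇'−θ̇)/dt = (-1.951614882−-1.990748882)/0.011536 = 3.392337
  sinθ=-0.119276, cosθ=0.992861
  F = (M+m)·ẍ + m·l·cosθ·θ̈ − m·l·sinθ·θ̇² = -5.313745 + 0.309960 − -0.043501 = -4.960283
step 1→2:
  ẍ = (ẋ'−ẋ)/dt = (-1.424301370−-1.394316864)/0.011536 = -2.599212
  θ̈ = (θ̇'−θ̇)/dt = (-1.933683632−-1.951614882)/0.011536 = 1.554373
  sinθ=-0.142043, cosθ=0.989860
  F = (M+m)·ẍ + m·l·cosθ·θ̈ − m·l·sinθ·θ̇² = -3.662554 + 0.141595 − -0.049788 = -3.471171
step 2→3:
  ẍ = (ẋ'−ẋ)/dt = (-1.395427260−-1.424301370)/0.011536 = 2.502957
  θ̈ = (θ̇'−θ̇)/dt = (-1.995723945−-1.933683632)/0.011536 = -5.377974
  sinθ=-0.164291, cosθ=0.986412
  F = (M+m)·ẍ + m·l·cosθ·θ̈ − m·l·sinθ·θ̇² = 3.526921 + -0.488198 − -0.056533 = 3.095257
step 3→4:
  ẍ = (ẋ'−ẋ)/dt = (-1.276488900−-1.395427260)/0.011536 = 10.310191
  θ̈ = (θ̇'−θ̇)/dt = (-2.177511732−-1.995723945)/0.011536 = -15.758303
  sinθ=-0.186252, cosθ=0.982502
  F = (M+m)·ẍ + m·l·cosθ·θ̈ − m·l·sinθ·θ̇² = 14.528110 + -1.424825 − -0.068269 = 13.171554
step 4→5:
  ẍ = (ẋ'−ẋ)/dt = (-1.335180201−-1.276488900)/0.011536 = -5.087665
  θ̈ = (θ̇'−θ̇)/dt = (-2.133011341−-2.177511732)/0.011536 = 3.857523
  sinθ=-0.208821, cosθ=0.977954
  F = (M+m)·ẍ + m·l·cosθ·θ̈ − m·l·sinθ·θ̇² = -7.169039 + 0.347173 − -0.091120 = -6.730746
step 5→6:
  ẍ = (ẋ'−ẋ)/dt = (-1.281939534−-1.335180201)/0.011536 = 4.615176
  θ̈ = (θ̇'−θ̇)/dt = (-2.236040602−-2.133011341)/0.011536 = -8.931108
  sinθ=-0.233318, cosθ=0.972400
  F = (M+m)·ẍ + m·l·cosθ·θ̈ − m·l·sinθ·θ̇² = 6.503253 + -0.799225 − -0.097691 = 5.801719
step 6→7:
  ẍ = (ẋ'−ẋ)/dt = (-1.211664773−-1.281939534)/0.011536 = 6.091779
  θ̈ = (θ̇'−θ̇)/dt = (-2.363898753−-2.236040602)/0.011536 = -11.083404
  sinθ=-0.257172, cosθ=0.966366
  F = (M+m)·ẍ + m·l·cosθ·θ̈ − m·l·sinθ·θ̇² = 8.583938 + -0.985674 − -0.118332 = 7.716596
step 7→8:
  ẍ = (ẋ'−ẋ)/dt = (-1.273571206−-1.211664773)/0.011536 = -5.366369
  θ̈ = (θ̇'−θ̇)/dt = (-2.327683548−-2.363898753)/0.011536 = 3.139321
  sinθ=-0.282012, cosθ=0.959411
  F = (M+m)·ẍ + m·l·cosθ·θ̈ − m·l·sinθ·θ̇² = -7.561761 + 0.277178 − -0.145025 = -7.139558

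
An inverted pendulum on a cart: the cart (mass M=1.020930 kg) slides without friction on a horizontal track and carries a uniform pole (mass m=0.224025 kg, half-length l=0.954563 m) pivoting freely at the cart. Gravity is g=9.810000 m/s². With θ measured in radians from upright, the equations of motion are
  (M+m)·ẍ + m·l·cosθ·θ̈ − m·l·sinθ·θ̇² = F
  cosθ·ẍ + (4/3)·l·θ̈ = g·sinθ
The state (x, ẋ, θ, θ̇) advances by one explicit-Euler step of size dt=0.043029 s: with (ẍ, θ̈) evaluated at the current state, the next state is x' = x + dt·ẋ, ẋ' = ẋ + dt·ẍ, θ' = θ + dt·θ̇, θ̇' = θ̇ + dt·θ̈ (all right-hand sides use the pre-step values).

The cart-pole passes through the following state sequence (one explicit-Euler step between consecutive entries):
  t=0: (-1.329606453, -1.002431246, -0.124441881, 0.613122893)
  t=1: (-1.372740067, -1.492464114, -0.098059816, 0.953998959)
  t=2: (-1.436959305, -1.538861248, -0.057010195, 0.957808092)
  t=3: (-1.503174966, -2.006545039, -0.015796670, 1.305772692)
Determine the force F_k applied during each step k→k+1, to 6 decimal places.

step 0→1:
  ẍ = (ẋ'−ẋ)/dt = (-1.492464114−-1.002431246)/0.043029 = -11.388433
  θ̈ = (θ̇'−θ̇)/dt = (0.953998959−0.613122893)/0.043029 = 7.922008
  sinθ=-0.124121, cosθ=0.992267
  F = (M+m)·ẍ + m·l·cosθ·θ̈ − m·l·sinθ·θ̇² = -14.178086 + 1.680989 − -0.009978 = -12.487119
step 1→2:
  ẍ = (ẋ'−ẋ)/dt = (-1.538861248−-1.492464114)/0.043029 = -1.078276
  θ̈ = (θ̇'−θ̇)/dt = (0.957808092−0.953998959)/0.043029 = 0.088525
  sinθ=-0.097903, cosθ=0.995196
  F = (M+m)·ẍ + m·l·cosθ·θ̈ − m·l·sinθ·θ̇² = -1.342405 + 0.018840 − -0.019054 = -1.304511
step 2→3:
  ẍ = (ẋ'−ẋ)/dt = (-2.006545039−-1.538861248)/0.043029 = -10.869037
  θ̈ = (θ̇'−θ̇)/dt = (1.305772692−0.957808092)/0.043029 = 8.086746
  sinθ=-0.056979, cosθ=0.998375
  F = (M+m)·ẍ + m·l·cosθ·θ̈ − m·l·sinθ·θ̇² = -13.531462 + 1.726509 − -0.011178 = -11.793775

F_0 = -12.487119 N
F_1 = -1.304511 N
F_2 = -11.793775 N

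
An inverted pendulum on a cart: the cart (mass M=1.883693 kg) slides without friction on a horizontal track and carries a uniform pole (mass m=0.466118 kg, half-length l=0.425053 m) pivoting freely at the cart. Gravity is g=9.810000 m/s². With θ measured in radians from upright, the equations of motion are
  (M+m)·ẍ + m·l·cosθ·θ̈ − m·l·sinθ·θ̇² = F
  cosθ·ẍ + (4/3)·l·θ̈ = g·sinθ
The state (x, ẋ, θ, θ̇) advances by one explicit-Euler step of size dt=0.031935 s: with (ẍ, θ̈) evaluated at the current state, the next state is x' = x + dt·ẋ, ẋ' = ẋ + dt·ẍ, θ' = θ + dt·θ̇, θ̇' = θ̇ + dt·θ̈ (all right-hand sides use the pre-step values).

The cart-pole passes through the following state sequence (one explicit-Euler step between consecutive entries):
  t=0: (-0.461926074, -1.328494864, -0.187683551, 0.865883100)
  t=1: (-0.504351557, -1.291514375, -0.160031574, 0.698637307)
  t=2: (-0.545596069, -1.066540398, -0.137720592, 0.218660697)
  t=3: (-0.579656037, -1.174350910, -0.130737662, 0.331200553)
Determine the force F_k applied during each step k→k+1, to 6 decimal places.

step 0→1:
  ẍ = (ẋ'−ẋ)/dt = (-1.291514375−-1.328494864)/0.031935 = 1.157992
  θ̈ = (θ̇'−θ̇)/dt = (0.698637307−0.865883100)/0.031935 = -5.237069
  sinθ=-0.186584, cosθ=0.982439
  F = (M+m)·ẍ + m·l·cosθ·θ̈ − m·l·sinθ·θ̇² = 2.721063 + -1.019372 − -0.027716 = 1.729407
step 1→2:
  ẍ = (ẋ'−ẋ)/dt = (-1.066540398−-1.291514375)/0.031935 = 7.044746
  θ̈ = (θ̇'−θ̇)/dt = (0.218660697−0.698637307)/0.031935 = -15.029798
  sinθ=-0.159349, cosθ=0.987222
  F = (M+m)·ẍ + m·l·cosθ·θ̈ − m·l·sinθ·θ̇² = 16.553823 + -2.939727 − -0.015410 = 13.629505
step 2→3:
  ẍ = (ẋ'−ẋ)/dt = (-1.174350910−-1.066540398)/0.031935 = -3.375936
  θ̈ = (θ̇'−θ̇)/dt = (0.331200553−0.218660697)/0.031935 = 3.524029
  sinθ=-0.137286, cosθ=0.990531
  F = (M+m)·ẍ + m·l·cosθ·θ̈ − m·l·sinθ·θ̇² = -7.932811 + 0.691587 − -0.001300 = -7.239924

F_0 = 1.729407 N
F_1 = 13.629505 N
F_2 = -7.239924 N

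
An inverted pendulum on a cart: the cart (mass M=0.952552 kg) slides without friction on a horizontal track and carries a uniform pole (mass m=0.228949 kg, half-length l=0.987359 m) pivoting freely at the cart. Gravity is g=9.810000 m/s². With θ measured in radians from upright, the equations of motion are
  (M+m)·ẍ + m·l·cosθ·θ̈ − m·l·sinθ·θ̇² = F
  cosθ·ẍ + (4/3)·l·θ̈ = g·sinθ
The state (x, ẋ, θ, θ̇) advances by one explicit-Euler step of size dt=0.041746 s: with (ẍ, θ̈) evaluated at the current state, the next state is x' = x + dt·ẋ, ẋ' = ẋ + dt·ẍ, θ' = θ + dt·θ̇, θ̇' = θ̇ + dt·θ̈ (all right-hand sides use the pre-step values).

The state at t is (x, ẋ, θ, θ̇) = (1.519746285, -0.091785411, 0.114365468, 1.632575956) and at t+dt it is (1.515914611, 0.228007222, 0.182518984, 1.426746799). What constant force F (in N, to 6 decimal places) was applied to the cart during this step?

ẍ = (ẋ'−ẋ)/dt = (0.228007222−-0.091785411)/0.041746 = 7.660438
θ̈ = (θ̇'−θ̇)/dt = (1.426746799−1.632575956)/0.041746 = -4.930512
sinθ=0.114116, cosθ=0.993467
F = (M+m)·ẍ + m·l·cosθ·θ̈ − m·l·sinθ·θ̇² = 9.050815 + -1.107285 − 0.068756 = 7.874774

F = 7.874774 N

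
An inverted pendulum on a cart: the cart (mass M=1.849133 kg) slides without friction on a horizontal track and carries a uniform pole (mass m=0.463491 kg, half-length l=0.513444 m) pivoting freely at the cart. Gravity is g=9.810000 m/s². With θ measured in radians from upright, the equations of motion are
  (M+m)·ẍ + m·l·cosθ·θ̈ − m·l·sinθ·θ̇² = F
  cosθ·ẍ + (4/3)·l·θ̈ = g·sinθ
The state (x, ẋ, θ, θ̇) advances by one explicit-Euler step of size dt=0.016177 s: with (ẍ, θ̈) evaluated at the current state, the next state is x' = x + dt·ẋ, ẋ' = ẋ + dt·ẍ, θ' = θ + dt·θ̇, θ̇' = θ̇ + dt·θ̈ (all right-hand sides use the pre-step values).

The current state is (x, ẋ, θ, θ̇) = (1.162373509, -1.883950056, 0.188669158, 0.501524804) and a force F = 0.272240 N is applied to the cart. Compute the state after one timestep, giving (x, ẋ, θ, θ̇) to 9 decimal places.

sinθ=0.187551836, cosθ=0.982254707
temp = (F + m·l·θ̇²·sinθ)/(M+m) = (0.272240 + 0.011226401)/2.312624 = 0.122573493
θ̈ = (g·sinθ − cosθ·temp)/(l·(4/3 − m·cos²θ/(M+m))) = 2.937742175
ẍ = temp − m·l·θ̈·cosθ/(M+m) = -0.174365450
Euler: x'=1.162373509+0.016177·-1.883950056=1.131896849, ẋ'=-1.883950056+0.016177·-0.174365450=-1.886770766
       θ'=0.188669158+0.016177·0.501524804=0.196782325, θ̇'=0.501524804+0.016177·2.937742175=0.549048659

(1.131896849, -1.886770766, 0.196782325, 0.549048659)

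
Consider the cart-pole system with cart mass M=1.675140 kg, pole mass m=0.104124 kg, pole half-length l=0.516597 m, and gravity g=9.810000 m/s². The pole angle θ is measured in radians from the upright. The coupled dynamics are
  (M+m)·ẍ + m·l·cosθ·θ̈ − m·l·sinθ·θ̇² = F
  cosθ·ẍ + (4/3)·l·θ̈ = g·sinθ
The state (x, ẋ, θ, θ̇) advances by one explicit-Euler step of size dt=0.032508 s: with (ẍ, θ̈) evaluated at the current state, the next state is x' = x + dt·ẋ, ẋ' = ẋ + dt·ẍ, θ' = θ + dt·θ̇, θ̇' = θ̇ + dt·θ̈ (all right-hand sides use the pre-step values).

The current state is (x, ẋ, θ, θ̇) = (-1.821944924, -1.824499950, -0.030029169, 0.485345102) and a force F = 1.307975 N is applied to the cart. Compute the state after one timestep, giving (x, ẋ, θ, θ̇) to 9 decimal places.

(-1.881255768, -1.799074584, -0.014251570, 0.434547957)

sinθ=-0.030024656, cosθ=0.999549158
temp = (F + m·l·θ̇²·sinθ)/(M+m) = (1.307975 + -0.000380436)/1.779264 = 0.734907559
θ̈ = (g·sinθ − cosθ·temp)/(l·(4/3 − m·cos²θ/(M+m))) = -1.562604436
ẍ = temp − m·l·θ̈·cosθ/(M+m) = 0.782126424
Euler: x'=-1.821944924+0.032508·-1.824499950=-1.881255768, ẋ'=-1.824499950+0.032508·0.782126424=-1.799074584
       θ'=-0.030029169+0.032508·0.485345102=-0.014251570, θ̇'=0.485345102+0.032508·-1.562604436=0.434547957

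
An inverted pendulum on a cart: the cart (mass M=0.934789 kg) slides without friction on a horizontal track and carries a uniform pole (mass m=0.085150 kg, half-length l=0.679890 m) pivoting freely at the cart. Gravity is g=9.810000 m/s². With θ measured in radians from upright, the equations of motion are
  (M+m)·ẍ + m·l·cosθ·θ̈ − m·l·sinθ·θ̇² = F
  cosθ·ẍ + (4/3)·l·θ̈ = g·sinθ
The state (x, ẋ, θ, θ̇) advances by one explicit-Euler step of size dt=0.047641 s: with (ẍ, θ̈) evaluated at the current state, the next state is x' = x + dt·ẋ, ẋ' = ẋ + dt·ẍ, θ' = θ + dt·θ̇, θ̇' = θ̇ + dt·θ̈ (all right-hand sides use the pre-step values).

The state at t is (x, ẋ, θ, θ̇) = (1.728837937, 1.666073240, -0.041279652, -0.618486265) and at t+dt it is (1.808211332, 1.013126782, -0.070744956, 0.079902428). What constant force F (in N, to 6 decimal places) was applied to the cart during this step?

F = -13.129970 N

ẍ = (ẋ'−ẋ)/dt = (1.013126782−1.666073240)/0.047641 = -13.705557
θ̈ = (θ̇'−θ̇)/dt = (0.079902428−-0.618486265)/0.047641 = 14.659405
sinθ=-0.041268, cosθ=0.999148
F = (M+m)·ẍ + m·l·cosθ·θ̈ − m·l·sinθ·θ̇² = -13.978832 + 0.847949 − -0.000914 = -13.129970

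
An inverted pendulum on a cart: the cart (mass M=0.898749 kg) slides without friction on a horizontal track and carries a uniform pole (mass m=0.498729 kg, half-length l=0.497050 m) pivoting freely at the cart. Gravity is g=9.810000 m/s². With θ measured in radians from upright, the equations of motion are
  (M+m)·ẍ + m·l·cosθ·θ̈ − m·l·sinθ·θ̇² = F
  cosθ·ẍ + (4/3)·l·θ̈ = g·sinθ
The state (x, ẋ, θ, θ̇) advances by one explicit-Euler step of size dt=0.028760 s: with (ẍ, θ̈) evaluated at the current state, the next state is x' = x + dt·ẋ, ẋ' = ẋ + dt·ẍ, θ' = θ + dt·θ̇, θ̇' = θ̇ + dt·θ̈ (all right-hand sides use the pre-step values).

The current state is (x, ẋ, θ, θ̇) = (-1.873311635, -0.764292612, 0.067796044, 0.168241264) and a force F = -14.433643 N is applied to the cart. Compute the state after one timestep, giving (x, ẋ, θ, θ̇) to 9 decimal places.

sinθ=0.067744121, cosθ=0.997702728
temp = (F + m·l·θ̇²·sinθ)/(M+m) = (-14.433643 + 0.000475337)/1.397478 = -10.328010647
θ̈ = (g·sinθ − cosθ·temp)/(l·(4/3 − m·cos²θ/(M+m))) = 22.562172978
ẍ = temp − m·l·θ̈·cosθ/(M+m) = -14.321033586
Euler: x'=-1.873311635+0.028760·-0.764292612=-1.895292691, ẋ'=-0.764292612+0.028760·-14.321033586=-1.176165538
       θ'=0.067796044+0.028760·0.168241264=0.072634663, θ̇'=0.168241264+0.028760·22.562172978=0.817129359

(-1.895292691, -1.176165538, 0.072634663, 0.817129359)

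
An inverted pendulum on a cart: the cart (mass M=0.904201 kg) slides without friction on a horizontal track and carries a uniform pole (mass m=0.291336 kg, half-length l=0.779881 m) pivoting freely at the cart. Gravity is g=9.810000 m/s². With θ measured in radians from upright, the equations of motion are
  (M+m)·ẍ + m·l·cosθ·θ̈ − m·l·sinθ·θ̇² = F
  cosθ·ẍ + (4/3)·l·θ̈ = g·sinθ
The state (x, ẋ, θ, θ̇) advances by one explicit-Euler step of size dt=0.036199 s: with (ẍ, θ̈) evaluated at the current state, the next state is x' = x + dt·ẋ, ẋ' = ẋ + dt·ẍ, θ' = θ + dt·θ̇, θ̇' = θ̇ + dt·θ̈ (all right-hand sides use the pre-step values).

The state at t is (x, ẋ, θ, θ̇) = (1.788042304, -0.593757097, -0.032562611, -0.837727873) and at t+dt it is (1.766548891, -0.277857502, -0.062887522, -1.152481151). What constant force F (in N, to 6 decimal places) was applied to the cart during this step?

ẍ = (ẋ'−ẋ)/dt = (-0.277857502−-0.593757097)/0.036199 = 8.726749
θ̈ = (θ̇'−θ̇)/dt = (-1.152481151−-0.837727873)/0.036199 = -8.695082
sinθ=-0.032557, cosθ=0.999470
F = (M+m)·ẍ + m·l·cosθ·θ̈ − m·l·sinθ·θ̇² = 10.433152 + -1.974540 − -0.005191 = 8.463803

F = 8.463803 N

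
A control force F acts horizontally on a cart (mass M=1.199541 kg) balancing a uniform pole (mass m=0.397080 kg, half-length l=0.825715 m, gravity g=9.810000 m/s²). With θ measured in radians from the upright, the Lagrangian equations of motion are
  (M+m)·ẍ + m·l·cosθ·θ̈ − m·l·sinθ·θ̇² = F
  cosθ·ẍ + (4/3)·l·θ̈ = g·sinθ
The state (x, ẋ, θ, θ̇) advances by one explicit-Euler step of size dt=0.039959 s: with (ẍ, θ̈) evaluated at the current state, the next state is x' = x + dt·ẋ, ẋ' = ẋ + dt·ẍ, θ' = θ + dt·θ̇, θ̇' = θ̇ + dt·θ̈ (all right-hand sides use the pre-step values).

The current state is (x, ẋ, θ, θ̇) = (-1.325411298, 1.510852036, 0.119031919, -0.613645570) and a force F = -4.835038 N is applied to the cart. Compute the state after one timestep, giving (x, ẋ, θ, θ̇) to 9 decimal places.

(-1.265039161, 1.352463136, 0.094511256, -0.428516659)

sinθ=0.118751032, cosθ=0.992924062
temp = (F + m·l·θ̇²·sinθ)/(M+m) = (-4.835038 + 0.014661580)/1.596621 = -3.019111248
θ̈ = (g·sinθ − cosθ·temp)/(l·(4/3 − m·cos²θ/(M+m))) = 4.632971576
ẍ = temp − m·l·θ̈·cosθ/(M+m) = -3.963785375
Euler: x'=-1.325411298+0.039959·1.510852036=-1.265039161, ẋ'=1.510852036+0.039959·-3.963785375=1.352463136
       θ'=0.119031919+0.039959·-0.613645570=0.094511256, θ̇'=-0.613645570+0.039959·4.632971576=-0.428516659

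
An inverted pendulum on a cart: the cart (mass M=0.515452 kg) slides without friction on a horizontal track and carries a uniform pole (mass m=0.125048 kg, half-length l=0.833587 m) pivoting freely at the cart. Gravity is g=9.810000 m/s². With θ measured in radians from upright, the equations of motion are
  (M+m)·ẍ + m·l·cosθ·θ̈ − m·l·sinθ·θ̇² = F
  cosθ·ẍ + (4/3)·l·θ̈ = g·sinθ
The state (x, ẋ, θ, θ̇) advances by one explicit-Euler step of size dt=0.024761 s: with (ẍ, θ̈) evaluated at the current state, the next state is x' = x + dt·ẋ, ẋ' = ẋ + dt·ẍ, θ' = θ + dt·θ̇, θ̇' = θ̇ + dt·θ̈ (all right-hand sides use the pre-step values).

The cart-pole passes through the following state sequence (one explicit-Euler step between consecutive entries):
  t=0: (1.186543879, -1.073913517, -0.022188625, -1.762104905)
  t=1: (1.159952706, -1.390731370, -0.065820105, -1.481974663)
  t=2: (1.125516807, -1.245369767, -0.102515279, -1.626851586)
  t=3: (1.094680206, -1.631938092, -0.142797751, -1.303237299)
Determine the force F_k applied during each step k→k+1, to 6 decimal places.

step 0→1:
  ẍ = (ẋ'−ẋ)/dt = (-1.390731370−-1.073913517)/0.024761 = -12.795035
  θ̈ = (θ̇'−θ̇)/dt = (-1.481974663−-1.762104905)/0.024761 = 11.313365
  sinθ=-0.022187, cosθ=0.999754
  F = (M+m)·ẍ + m·l·cosθ·θ̈ − m·l·sinθ·θ̇² = -8.195220 + 1.178997 − -0.007181 = -7.009042
step 1→2:
  ẍ = (ẋ'−ẋ)/dt = (-1.245369767−-1.390731370)/0.024761 = 5.870587
  θ̈ = (θ̇'−θ̇)/dt = (-1.626851586−-1.481974663)/0.024761 = -5.851013
  sinθ=-0.065773, cosθ=0.997835
  F = (M+m)·ẍ + m·l·cosθ·θ̈ − m·l·sinθ·θ̇² = 3.760111 + -0.608579 − -0.015058 = 3.166589
step 2→3:
  ẍ = (ẋ'−ẋ)/dt = (-1.631938092−-1.245369767)/0.024761 = -15.611984
  θ̈ = (θ̇'−θ̇)/dt = (-1.303237299−-1.626851586)/0.024761 = 13.069516
  sinθ=-0.102336, cosθ=0.994750
  F = (M+m)·ẍ + m·l·cosθ·θ̈ − m·l·sinθ·θ̇² = -9.999475 + 1.355193 − -0.028233 = -8.616050

F_0 = -7.009042 N
F_1 = 3.166589 N
F_2 = -8.616050 N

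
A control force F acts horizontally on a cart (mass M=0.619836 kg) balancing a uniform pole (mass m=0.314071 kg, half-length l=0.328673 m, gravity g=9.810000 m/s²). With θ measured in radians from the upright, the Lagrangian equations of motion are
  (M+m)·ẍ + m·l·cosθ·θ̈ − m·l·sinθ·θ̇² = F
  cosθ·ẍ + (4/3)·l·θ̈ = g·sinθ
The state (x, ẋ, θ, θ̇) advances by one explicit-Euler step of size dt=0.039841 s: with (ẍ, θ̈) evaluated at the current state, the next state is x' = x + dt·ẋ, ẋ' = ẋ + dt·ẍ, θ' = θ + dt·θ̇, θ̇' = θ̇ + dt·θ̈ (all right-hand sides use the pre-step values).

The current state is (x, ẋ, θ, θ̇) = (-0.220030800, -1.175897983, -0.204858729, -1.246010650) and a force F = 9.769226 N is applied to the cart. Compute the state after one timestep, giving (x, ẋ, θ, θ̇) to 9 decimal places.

sinθ=-0.203428845, cosθ=0.979089733
temp = (F + m·l·θ̇²·sinθ)/(M+m) = (9.769226 + -0.032602275)/0.933907 = 10.425688773
θ̈ = (g·sinθ − cosθ·temp)/(l·(4/3 − m·cos²θ/(M+m))) = -36.726816062
ẍ = temp − m·l·θ̈·cosθ/(M+m) = 14.400294115
Euler: x'=-0.220030800+0.039841·-1.175897983=-0.266879752, ẋ'=-1.175897983+0.039841·14.400294115=-0.602175865
       θ'=-0.204858729+0.039841·-1.246010650=-0.254501039, θ̇'=-1.246010650+0.039841·-36.726816062=-2.709243729

(-0.266879752, -0.602175865, -0.254501039, -2.709243729)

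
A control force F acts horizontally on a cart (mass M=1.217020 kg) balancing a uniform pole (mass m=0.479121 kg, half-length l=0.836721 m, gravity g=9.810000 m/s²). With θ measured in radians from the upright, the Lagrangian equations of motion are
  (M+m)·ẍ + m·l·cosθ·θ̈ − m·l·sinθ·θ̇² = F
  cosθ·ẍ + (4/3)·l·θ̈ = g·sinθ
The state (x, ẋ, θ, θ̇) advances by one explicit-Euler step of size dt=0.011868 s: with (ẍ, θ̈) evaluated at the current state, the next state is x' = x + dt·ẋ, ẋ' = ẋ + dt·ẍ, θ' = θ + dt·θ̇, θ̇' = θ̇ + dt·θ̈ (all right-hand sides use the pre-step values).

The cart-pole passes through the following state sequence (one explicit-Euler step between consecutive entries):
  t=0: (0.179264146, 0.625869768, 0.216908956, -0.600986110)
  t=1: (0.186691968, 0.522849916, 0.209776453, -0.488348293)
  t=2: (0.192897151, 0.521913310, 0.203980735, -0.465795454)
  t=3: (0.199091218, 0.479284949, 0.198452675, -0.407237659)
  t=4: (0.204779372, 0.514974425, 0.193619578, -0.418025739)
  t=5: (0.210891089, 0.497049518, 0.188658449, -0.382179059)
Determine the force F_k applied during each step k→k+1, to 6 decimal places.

step 0→1:
  ẍ = (ẋ'−ẋ)/dt = (0.522849916−0.625869768)/0.011868 = -8.680473
  θ̈ = (θ̇'−θ̇)/dt = (-0.488348293−-0.600986110)/0.011868 = 9.490885
  sinθ=0.215212, cosθ=0.976567
  F = (M+m)·ẍ + m·l·cosθ·θ̈ − m·l·sinθ·θ̇² = -14.723306 + 3.715650 − 0.031162 = -11.038818
step 1→2:
  ẍ = (ẋ'−ẋ)/dt = (0.521913310−0.522849916)/0.011868 = -0.078919
  θ̈ = (θ̇'−θ̇)/dt = (-0.465795454−-0.488348293)/0.011868 = 1.900307
  sinθ=0.208241, cosθ=0.978077
  F = (M+m)·ẍ + m·l·cosθ·θ̈ − m·l·sinθ·θ̇² = -0.133857 + 0.745114 − 0.019909 = 0.591348
step 2→3:
  ẍ = (ẋ'−ẋ)/dt = (0.479284949−0.521913310)/0.011868 = -3.591874
  θ̈ = (θ̇'−θ̇)/dt = (-0.407237659−-0.465795454)/0.011868 = 4.934091
  sinθ=0.202569, cosθ=0.979268
  F = (M+m)·ẍ + m·l·cosθ·θ̈ − m·l·sinθ·θ̇² = -6.092325 + 1.937022 − 0.017619 = -4.172922
step 3→4:
  ẍ = (ẋ'−ẋ)/dt = (0.514974425−0.479284949)/0.011868 = 3.007202
  θ̈ = (θ̇'−θ̇)/dt = (-0.418025739−-0.407237659)/0.011868 = -0.909006
  sinθ=0.197153, cosθ=0.980373
  F = (M+m)·ẍ + m·l·cosθ·θ̈ − m·l·sinθ·θ̇² = 5.100639 + -0.357259 − 0.013108 = 4.730272
step 4→5:
  ẍ = (ẋ'−ẋ)/dt = (0.497049518−0.514974425)/0.011868 = -1.510356
  θ̈ = (θ̇'−θ̇)/dt = (-0.382179059−-0.418025739)/0.011868 = 3.020448
  sinθ=0.192412, cosθ=0.981314
  F = (M+m)·ẍ + m·l·cosθ·θ̈ − m·l·sinθ·θ̇² = -2.561777 + 1.188243 − 0.013479 = -1.387013

F_0 = -11.038818 N
F_1 = 0.591348 N
F_2 = -4.172922 N
F_3 = 4.730272 N
F_4 = -1.387013 N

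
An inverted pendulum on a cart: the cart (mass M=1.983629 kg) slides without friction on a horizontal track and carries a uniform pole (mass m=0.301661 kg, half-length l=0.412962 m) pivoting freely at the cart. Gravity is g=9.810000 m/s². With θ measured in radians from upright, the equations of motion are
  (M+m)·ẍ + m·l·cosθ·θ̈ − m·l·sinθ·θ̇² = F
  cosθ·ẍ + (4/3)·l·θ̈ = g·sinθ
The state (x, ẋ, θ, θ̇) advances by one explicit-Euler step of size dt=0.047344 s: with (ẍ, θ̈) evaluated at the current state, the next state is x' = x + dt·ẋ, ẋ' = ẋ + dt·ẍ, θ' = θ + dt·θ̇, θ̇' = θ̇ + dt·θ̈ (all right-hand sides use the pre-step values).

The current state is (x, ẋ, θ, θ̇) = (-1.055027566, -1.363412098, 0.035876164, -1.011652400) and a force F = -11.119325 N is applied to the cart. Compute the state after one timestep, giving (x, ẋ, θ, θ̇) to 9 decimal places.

(-1.119576948, -1.620768632, -0.012019507, -0.514300620)

sinθ=0.035868468, cosθ=0.999356519
temp = (F + m·l·θ̇²·sinθ)/(M+m) = (-11.119325 + 0.004573037)/2.285290 = -4.863606791
θ̈ = (g·sinθ − cosθ·temp)/(l·(4/3 − m·cos²θ/(M+m))) = 10.505064631
ẍ = temp − m·l·θ̈·cosθ/(M+m) = -5.435884877
Euler: x'=-1.055027566+0.047344·-1.363412098=-1.119576948, ẋ'=-1.363412098+0.047344·-5.435884877=-1.620768632
       θ'=0.035876164+0.047344·-1.011652400=-0.012019507, θ̇'=-1.011652400+0.047344·10.505064631=-0.514300620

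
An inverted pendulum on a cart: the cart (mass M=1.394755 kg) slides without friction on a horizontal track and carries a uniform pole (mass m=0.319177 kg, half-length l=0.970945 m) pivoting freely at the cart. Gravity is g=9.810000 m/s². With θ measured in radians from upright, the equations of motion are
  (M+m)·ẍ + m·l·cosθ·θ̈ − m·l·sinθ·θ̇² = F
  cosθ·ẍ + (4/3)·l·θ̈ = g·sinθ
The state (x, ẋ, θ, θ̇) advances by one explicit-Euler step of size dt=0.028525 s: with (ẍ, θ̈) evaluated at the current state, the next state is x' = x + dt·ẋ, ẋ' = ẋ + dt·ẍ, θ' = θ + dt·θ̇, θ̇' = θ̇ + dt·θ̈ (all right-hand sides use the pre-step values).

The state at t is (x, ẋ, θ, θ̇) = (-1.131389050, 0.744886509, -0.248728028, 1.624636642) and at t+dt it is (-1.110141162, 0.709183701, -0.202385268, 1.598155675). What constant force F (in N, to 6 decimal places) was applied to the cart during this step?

F = -2.222694 N

ẍ = (ẋ'−ẋ)/dt = (0.709183701−0.744886509)/0.028525 = -1.251632
θ̈ = (θ̇'−θ̇)/dt = (1.598155675−1.624636642)/0.028525 = -0.928342
sinθ=-0.246171, cosθ=0.969226
F = (M+m)·ẍ + m·l·cosθ·θ̈ − m·l·sinθ·θ̇² = -2.145212 + -0.278843 − -0.201361 = -2.222694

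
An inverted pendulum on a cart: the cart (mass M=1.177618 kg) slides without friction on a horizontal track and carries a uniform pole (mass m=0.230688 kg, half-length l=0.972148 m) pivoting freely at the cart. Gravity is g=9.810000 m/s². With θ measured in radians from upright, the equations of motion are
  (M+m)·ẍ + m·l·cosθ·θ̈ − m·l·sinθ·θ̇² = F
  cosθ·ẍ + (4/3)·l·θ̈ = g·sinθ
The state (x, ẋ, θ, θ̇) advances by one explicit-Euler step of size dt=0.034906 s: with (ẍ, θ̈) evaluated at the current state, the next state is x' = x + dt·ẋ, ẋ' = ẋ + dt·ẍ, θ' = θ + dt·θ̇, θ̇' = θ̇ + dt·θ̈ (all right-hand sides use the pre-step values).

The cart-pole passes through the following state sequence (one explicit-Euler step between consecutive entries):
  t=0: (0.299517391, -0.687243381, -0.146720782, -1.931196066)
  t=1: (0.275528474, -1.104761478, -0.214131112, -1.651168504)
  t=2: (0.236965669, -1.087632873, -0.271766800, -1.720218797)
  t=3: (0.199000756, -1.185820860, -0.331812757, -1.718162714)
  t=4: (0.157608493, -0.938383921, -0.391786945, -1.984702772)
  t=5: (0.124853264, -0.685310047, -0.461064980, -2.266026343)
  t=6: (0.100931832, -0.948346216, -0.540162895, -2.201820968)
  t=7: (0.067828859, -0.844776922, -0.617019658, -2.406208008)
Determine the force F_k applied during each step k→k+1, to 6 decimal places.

F_0 = -14.942990 N
F_1 = 0.387491 N
F_2 = -3.770595 N
F_3 = 8.579626 N
F_4 = 8.877261 N
F_5 = -9.730608 N
F_6 = 3.611528 N

step 0→1:
  ẍ = (ẋ'−ẋ)/dt = (-1.104761478−-0.687243381)/0.034906 = -11.961213
  θ̈ = (θ̇'−θ̇)/dt = (-1.651168504−-1.931196066)/0.034906 = 8.022333
  sinθ=-0.146195, cosθ=0.989256
  F = (M+m)·ẍ + m·l·cosθ·θ̈ − m·l·sinθ·θ̇² = -16.845048 + 1.779782 − -0.122276 = -14.942990
step 1→2:
  ẍ = (ẋ'−ẋ)/dt = (-1.087632873−-1.104761478)/0.034906 = 0.490707
  θ̈ = (θ̇'−θ̇)/dt = (-1.720218797−-1.651168504)/0.034906 = -1.978178
  sinθ=-0.212498, cosθ=0.977161
  F = (M+m)·ẍ + m·l·cosθ·θ̈ − m·l·sinθ·θ̇² = 0.691065 + -0.433500 − -0.129926 = 0.387491
step 2→3:
  ẍ = (ẋ'−ẋ)/dt = (-1.185820860−-1.087632873)/0.034906 = -2.812926
  θ̈ = (θ̇'−θ̇)/dt = (-1.718162714−-1.720218797)/0.034906 = 0.058903
  sinθ=-0.268434, cosθ=0.963298
  F = (M+m)·ẍ + m·l·cosθ·θ̈ − m·l·sinθ·θ̇² = -3.961460 + 0.012725 − -0.178140 = -3.770595
step 3→4:
  ẍ = (ẋ'−ẋ)/dt = (-0.938383921−-1.185820860)/0.034906 = 7.088665
  θ̈ = (θ̇'−θ̇)/dt = (-1.984702772−-1.718162714)/0.034906 = -7.635938
  sinθ=-0.325757, cosθ=0.945453
  F = (M+m)·ẍ + m·l·cosθ·θ̈ − m·l·sinθ·θ̇² = 9.983009 + -1.619049 − -0.215665 = 8.579626
step 4→5:
  ẍ = (ẋ'−ẋ)/dt = (-0.685310047−-0.938383921)/0.034906 = 7.250154
  θ̈ = (θ̇'−θ̇)/dt = (-2.266026343−-1.984702772)/0.034906 = -8.059462
  sinθ=-0.381841, cosθ=0.924228
  F = (M+m)·ẍ + m·l·cosθ·θ̈ − m·l·sinθ·θ̇² = 10.210435 + -1.670485 − -0.337311 = 8.877261
step 5→6:
  ẍ = (ẋ'−ẋ)/dt = (-0.948346216−-0.685310047)/0.034906 = -7.535557
  θ̈ = (θ̇'−θ̇)/dt = (-2.201820968−-2.266026343)/0.034906 = 1.839379
  sinθ=-0.444902, cosθ=0.895579
  F = (M+m)·ẍ + m·l·cosθ·θ̈ − m·l·sinθ·θ̇² = -10.612371 + 0.369430 − -0.512332 = -9.730608
step 6→7:
  ẍ = (ẋ'−ẋ)/dt = (-0.844776922−-0.948346216)/0.034906 = 2.967091
  θ̈ = (θ̇'−θ̇)/dt = (-2.406208008−-2.201820968)/0.034906 = -5.855356
  sinθ=-0.514276, cosθ=0.857625
  F = (M+m)·ẍ + m·l·cosθ·θ̈ − m·l·sinθ·θ̇² = 4.178573 + -1.126181 − -0.559136 = 3.611528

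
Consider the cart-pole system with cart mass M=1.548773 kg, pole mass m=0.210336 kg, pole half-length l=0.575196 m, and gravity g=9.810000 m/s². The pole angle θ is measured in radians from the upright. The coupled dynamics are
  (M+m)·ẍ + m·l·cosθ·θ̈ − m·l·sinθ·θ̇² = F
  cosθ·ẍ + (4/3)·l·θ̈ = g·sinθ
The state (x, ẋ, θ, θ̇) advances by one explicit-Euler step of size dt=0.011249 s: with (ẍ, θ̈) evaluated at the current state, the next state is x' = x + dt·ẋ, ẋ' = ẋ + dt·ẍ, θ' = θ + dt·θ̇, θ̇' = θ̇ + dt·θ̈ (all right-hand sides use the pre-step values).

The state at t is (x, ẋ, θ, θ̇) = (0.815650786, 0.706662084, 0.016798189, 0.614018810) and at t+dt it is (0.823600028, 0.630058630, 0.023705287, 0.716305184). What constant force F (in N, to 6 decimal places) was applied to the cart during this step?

ẍ = (ẋ'−ẋ)/dt = (0.630058630−0.706662084)/0.011249 = -6.809801
θ̈ = (θ̇'−θ̇)/dt = (0.716305184−0.614018810)/0.011249 = 9.092930
sinθ=0.016797, cosθ=0.999859
F = (M+m)·ẍ + m·l·cosθ·θ̈ − m·l·sinθ·θ̇² = -11.979183 + 1.099948 − 0.000766 = -10.880001

F = -10.880001 N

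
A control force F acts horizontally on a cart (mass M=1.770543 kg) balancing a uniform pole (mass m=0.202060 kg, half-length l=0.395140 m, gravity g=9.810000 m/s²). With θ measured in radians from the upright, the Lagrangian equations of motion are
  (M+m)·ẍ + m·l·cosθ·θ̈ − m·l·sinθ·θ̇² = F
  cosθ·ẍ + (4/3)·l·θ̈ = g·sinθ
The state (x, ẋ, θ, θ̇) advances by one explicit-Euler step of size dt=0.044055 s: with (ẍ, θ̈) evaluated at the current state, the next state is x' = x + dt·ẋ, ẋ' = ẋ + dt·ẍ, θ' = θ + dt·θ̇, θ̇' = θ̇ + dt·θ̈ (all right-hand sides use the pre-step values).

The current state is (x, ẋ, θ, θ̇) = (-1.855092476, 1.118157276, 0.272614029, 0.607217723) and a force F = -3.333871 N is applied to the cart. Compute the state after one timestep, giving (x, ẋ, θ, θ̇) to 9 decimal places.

sinθ=0.269249848, cosθ=0.963070361
temp = (F + m·l·θ̇²·sinθ)/(M+m) = (-3.333871 + 0.007926395)/1.972603 = -1.686068918
θ̈ = (g·sinθ − cosθ·temp)/(l·(4/3 − m·cos²θ/(M+m))) = 8.716611274
ẍ = temp − m·l·θ̈·cosθ/(M+m) = -2.025848557
Euler: x'=-1.855092476+0.044055·1.118157276=-1.805832057, ẋ'=1.118157276+0.044055·-2.025848557=1.028908518
       θ'=0.272614029+0.044055·0.607217723=0.299365006, θ̇'=0.607217723+0.044055·8.716611274=0.991228033

(-1.805832057, 1.028908518, 0.299365006, 0.991228033)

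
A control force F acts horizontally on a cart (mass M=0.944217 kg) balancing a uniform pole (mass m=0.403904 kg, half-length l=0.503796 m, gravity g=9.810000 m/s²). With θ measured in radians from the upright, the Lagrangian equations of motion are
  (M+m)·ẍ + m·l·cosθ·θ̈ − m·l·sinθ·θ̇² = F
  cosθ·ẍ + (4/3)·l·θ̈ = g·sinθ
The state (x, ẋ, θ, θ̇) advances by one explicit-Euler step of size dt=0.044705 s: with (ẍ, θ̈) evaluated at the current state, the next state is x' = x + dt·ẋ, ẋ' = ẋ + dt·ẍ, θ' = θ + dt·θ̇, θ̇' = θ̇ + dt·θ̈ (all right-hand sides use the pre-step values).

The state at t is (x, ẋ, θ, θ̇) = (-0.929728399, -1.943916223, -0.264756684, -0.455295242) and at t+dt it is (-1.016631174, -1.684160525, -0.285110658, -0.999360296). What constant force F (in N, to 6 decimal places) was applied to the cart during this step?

ẍ = (ẋ'−ẋ)/dt = (-1.684160525−-1.943916223)/0.044705 = 5.810440
θ̈ = (θ̇'−θ̇)/dt = (-0.999360296−-0.455295242)/0.044705 = -12.170116
sinθ=-0.261674, cosθ=0.965156
F = (M+m)·ẍ + m·l·cosθ·θ̈ − m·l·sinθ·θ̇² = 7.833176 + -2.390150 − -0.011038 = 5.454063

F = 5.454063 N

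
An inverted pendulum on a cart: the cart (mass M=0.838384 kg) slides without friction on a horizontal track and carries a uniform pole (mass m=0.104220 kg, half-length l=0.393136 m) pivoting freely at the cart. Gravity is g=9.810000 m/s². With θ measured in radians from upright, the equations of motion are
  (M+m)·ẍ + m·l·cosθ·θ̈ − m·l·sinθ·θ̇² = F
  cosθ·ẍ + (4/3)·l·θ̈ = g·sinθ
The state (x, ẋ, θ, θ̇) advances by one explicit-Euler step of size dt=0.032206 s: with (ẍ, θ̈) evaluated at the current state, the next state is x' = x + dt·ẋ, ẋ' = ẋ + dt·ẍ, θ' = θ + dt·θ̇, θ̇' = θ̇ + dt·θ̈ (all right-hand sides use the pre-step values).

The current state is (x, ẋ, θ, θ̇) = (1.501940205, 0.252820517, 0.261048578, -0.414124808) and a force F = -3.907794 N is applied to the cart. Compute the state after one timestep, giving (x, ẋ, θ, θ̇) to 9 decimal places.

(1.510082543, 0.101087677, 0.247711274, 0.021095713)

sinθ=0.258093746, cosθ=0.966119878
temp = (F + m·l·θ̇²·sinθ)/(M+m) = (-3.907794 + 0.001813568)/0.942604 = -4.143819071
θ̈ = (g·sinθ − cosθ·temp)/(l·(4/3 − m·cos²θ/(M+m))) = 13.513647178
ẍ = temp − m·l·θ̈·cosθ/(M+m) = -4.711322120
Euler: x'=1.501940205+0.032206·0.252820517=1.510082543, ẋ'=0.252820517+0.032206·-4.711322120=0.101087677
       θ'=0.261048578+0.032206·-0.414124808=0.247711274, θ̇'=-0.414124808+0.032206·13.513647178=0.021095713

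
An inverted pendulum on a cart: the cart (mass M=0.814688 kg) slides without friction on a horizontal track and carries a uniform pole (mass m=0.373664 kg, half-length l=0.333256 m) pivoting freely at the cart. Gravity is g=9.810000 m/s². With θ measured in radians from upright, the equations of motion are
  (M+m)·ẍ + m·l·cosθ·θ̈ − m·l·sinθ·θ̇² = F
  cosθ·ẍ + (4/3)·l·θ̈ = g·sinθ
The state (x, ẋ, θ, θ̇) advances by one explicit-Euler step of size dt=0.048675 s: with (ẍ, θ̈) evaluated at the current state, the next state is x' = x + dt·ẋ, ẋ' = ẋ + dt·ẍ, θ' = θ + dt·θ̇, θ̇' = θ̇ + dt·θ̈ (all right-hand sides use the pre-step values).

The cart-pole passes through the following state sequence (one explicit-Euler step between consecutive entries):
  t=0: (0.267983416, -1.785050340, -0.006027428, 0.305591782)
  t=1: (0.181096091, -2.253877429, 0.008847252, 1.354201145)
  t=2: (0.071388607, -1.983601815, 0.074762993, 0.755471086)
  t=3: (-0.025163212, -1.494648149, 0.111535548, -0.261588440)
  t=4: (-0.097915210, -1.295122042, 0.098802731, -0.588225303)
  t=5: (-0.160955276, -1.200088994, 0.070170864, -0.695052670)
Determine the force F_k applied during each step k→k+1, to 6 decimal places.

F_0 = -8.763260 N
F_1 = 5.064814 N
F_2 = 9.337326 N
F_3 = 4.039838 N
F_4 = 2.043923 N

step 0→1:
  ẍ = (ẋ'−ẋ)/dt = (-2.253877429−-1.785050340)/0.048675 = -9.631784
  θ̈ = (θ̇'−θ̇)/dt = (1.354201145−0.305591782)/0.048675 = 21.543079
  sinθ=-0.006027, cosθ=0.999982
  F = (M+m)·ẍ + m·l·cosθ·θ̈ − m·l·sinθ·θ̇² = -11.445950 + 2.682620 − -0.000070 = -8.763260
step 1→2:
  ẍ = (ẋ'−ẋ)/dt = (-1.983601815−-2.253877429)/0.048675 = 5.552658
  θ̈ = (θ̇'−θ̇)/dt = (0.755471086−1.354201145)/0.048675 = -12.300566
  sinθ=0.008847, cosθ=0.999961
  F = (M+m)·ẍ + m·l·cosθ·θ̈ − m·l·sinθ·θ̇² = 6.598512 + -1.531678 − 0.002020 = 5.064814
step 2→3:
  ẍ = (ẋ'−ẋ)/dt = (-1.494648149−-1.983601815)/0.048675 = 10.045273
  θ̈ = (θ̇'−θ̇)/dt = (-0.261588440−0.755471086)/0.048675 = -20.894906
  sinθ=0.074693, cosθ=0.997207
  F = (M+m)·ẍ + m·l·cosθ·θ̈ − m·l·sinθ·θ̇² = 11.937320 + -2.594686 − 0.005309 = 9.337326
step 3→4:
  ẍ = (ẋ'−ẋ)/dt = (-1.295122042−-1.494648149)/0.048675 = 4.099150
  θ̈ = (θ̇'−θ̇)/dt = (-0.588225303−-0.261588440)/0.048675 = -6.710567
  sinθ=0.111304, cosθ=0.993786
  F = (M+m)·ẍ + m·l·cosθ·θ̈ − m·l·sinθ·θ̇² = 4.871233 + -0.830446 − 0.000948 = 4.039838
step 4→5:
  ẍ = (ẋ'−ẋ)/dt = (-1.200088994−-1.295122042)/0.048675 = 1.952400
  θ̈ = (θ̇'−θ̇)/dt = (-0.695052670−-0.588225303)/0.048675 = -2.194707
  sinθ=0.098642, cosθ=0.995123
  F = (M+m)·ẍ + m·l·cosθ·θ̈ − m·l·sinθ·θ̇² = 2.320138 + -0.271965 − 0.004250 = 2.043923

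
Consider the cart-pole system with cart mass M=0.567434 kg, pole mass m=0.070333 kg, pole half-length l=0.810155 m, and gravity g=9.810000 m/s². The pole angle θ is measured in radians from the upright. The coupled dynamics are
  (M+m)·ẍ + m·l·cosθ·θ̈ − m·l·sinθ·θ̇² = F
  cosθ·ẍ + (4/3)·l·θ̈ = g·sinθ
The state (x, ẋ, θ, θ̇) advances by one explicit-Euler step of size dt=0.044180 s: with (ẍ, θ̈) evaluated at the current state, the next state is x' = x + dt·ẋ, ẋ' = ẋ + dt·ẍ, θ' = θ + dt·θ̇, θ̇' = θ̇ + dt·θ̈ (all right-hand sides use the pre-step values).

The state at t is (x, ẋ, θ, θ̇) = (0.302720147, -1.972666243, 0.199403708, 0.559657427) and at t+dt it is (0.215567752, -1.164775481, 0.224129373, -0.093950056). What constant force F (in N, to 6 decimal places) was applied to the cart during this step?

F = 10.832614 N

ẍ = (ẋ'−ẋ)/dt = (-1.164775481−-1.972666243)/0.044180 = 18.286346
θ̈ = (θ̇'−θ̇)/dt = (-0.093950056−0.559657427)/0.044180 = -14.794194
sinθ=0.198085, cosθ=0.980185
F = (M+m)·ẍ + m·l·cosθ·θ̈ − m·l·sinθ·θ̇² = 11.662428 + -0.826279 − 0.003535 = 10.832614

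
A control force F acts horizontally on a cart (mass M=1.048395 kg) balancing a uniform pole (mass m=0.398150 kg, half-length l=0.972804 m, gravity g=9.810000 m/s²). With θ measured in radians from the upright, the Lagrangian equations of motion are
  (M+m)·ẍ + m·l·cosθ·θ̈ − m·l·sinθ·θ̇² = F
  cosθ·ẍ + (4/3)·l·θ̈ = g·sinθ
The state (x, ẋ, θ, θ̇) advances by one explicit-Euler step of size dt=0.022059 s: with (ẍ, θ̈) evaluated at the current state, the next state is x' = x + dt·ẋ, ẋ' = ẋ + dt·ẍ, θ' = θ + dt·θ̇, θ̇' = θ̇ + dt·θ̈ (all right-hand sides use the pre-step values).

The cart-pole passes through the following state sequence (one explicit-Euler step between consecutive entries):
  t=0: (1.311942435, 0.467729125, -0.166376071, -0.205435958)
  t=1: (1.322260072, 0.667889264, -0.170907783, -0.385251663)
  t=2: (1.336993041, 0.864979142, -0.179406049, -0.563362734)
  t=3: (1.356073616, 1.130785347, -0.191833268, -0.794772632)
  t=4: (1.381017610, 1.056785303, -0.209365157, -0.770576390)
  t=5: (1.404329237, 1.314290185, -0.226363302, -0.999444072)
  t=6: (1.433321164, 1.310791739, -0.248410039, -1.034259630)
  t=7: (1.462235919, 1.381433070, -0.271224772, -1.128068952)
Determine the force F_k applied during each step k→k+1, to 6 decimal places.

step 0→1:
  ẍ = (ẋ'−ẋ)/dt = (0.667889264−0.467729125)/0.022059 = 9.073854
  θ̈ = (θ̇'−θ̇)/dt = (-0.385251663−-0.205435958)/0.022059 = -8.151580
  sinθ=-0.165610, cosθ=0.986191
  F = (M+m)·ẍ + m·l·cosθ·θ̈ − m·l·sinθ·θ̇² = 13.125738 + -3.113688 − -0.002707 = 10.014757
step 1→2:
  ẍ = (ẋ'−ẋ)/dt = (0.864979142−0.667889264)/0.022059 = 8.934670
  θ̈ = (θ̇'−θ̇)/dt = (-0.563362734−-0.385251663)/0.022059 = -8.074304
  sinθ=-0.170077, cosθ=0.985431
  F = (M+m)·ẍ + m·l·cosθ·θ̈ − m·l·sinθ·θ̇² = 12.924402 + -3.081792 − -0.009777 = 9.852387
step 2→3:
  ẍ = (ẋ'−ẋ)/dt = (1.130785347−0.864979142)/0.022059 = 12.049785
  θ̈ = (θ̇'−θ̇)/dt = (-0.794772632−-0.563362734)/0.022059 = -10.490498
  sinθ=-0.178445, cosθ=0.983950
  F = (M+m)·ẍ + m·l·cosθ·θ̈ − m·l·sinθ·θ̇² = 17.430556 + -3.997985 − -0.021936 = 13.454507
step 3→4:
  ẍ = (ẋ'−ẋ)/dt = (1.056785303−1.130785347)/0.022059 = -3.354642
  θ̈ = (θ̇'−θ̇)/dt = (-0.770576390−-0.794772632)/0.022059 = 1.096888
  sinθ=-0.190659, cosθ=0.981656
  F = (M+m)·ẍ + m·l·cosθ·θ̈ − m·l·sinθ·θ̇² = -4.852640 + 0.417055 − -0.046646 = -4.388939
step 4→5:
  ẍ = (ẋ'−ẋ)/dt = (1.314290185−1.056785303)/0.022059 = 11.673461
  θ̈ = (θ̇'−θ̇)/dt = (-0.999444072−-0.770576390)/0.022059 = -10.375252
  sinθ=-0.207839, cosθ=0.978163
  F = (M+m)·ẍ + m·l·cosθ·θ̈ − m·l·sinθ·θ̇² = 16.886187 + -3.930809 − -0.047800 = 13.003178
step 5→6:
  ẍ = (ẋ'−ẋ)/dt = (1.310791739−1.314290185)/0.022059 = -0.158595
  θ̈ = (θ̇'−θ̇)/dt = (-1.034259630−-0.999444072)/0.022059 = -1.578293
  sinθ=-0.224435, cosθ=0.974489
  F = (M+m)·ẍ + m·l·cosθ·θ̈ − m·l·sinθ·θ̇² = -0.229415 + -0.595712 − -0.086832 = -0.738295
step 6→7:
  ẍ = (ẋ'−ẋ)/dt = (1.381433070−1.310791739)/0.022059 = 3.202381
  θ̈ = (θ̇'−θ̇)/dt = (-1.128068952−-1.034259630)/0.022059 = -4.252655
  sinθ=-0.245863, cosθ=0.969305
  F = (M+m)·ẍ + m·l·cosθ·θ̈ − m·l·sinθ·θ̇² = 4.632389 + -1.596587 − -0.101865 = 3.137667

F_0 = 10.014757 N
F_1 = 9.852387 N
F_2 = 13.454507 N
F_3 = -4.388939 N
F_4 = 13.003178 N
F_5 = -0.738295 N
F_6 = 3.137667 N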